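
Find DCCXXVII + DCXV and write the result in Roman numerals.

DCCXXVII = 727
DCXV = 615
727 + 615 = 1342

MCCCXLII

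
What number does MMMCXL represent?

MMMCXL: M=1000, M=1000, M=1000, C=100, XL=40
1000 + 1000 + 1000 + 100 + 40 = 3140

3140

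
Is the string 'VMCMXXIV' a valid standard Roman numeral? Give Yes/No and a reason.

'VMCMXXIV': V should not appear more than once

No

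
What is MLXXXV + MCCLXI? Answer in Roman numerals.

MLXXXV = 1085
MCCLXI = 1261
1085 + 1261 = 2346

MMCCCXLVI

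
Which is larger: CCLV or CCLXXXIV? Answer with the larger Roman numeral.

CCLV = 255
CCLXXXIV = 284
284 is larger

CCLXXXIV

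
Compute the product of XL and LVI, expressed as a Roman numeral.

XL = 40
LVI = 56
40 × 56 = 2240

MMCCXL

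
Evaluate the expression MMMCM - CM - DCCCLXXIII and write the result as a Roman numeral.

MMMCM = 3900, CM = 900, DCCCLXXIII = 873
3900 - 900 = 3000
3000 - 873 = 2127

MMCXXVII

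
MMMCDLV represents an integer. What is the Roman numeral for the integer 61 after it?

MMMCDLV = 3455
3455 + 61 = 3516

MMMDXVI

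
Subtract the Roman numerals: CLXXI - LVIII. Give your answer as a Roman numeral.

CLXXI = 171
LVIII = 58
171 - 58 = 113

CXIII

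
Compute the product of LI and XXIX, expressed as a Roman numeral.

LI = 51
XXIX = 29
51 × 29 = 1479

MCDLXXIX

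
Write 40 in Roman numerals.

Convert 40 to Roman numerals:
  40 contains 1×40 (XL)

XL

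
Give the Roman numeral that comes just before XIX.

XIX = 19, so the previous integer is 19 - 1 = 18

XVIII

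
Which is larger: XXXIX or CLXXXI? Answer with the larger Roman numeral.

XXXIX = 39
CLXXXI = 181
181 is larger

CLXXXI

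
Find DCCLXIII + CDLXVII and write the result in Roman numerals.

DCCLXIII = 763
CDLXVII = 467
763 + 467 = 1230

MCCXXX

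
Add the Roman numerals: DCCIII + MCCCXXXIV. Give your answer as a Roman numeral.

DCCIII = 703
MCCCXXXIV = 1334
703 + 1334 = 2037

MMXXXVII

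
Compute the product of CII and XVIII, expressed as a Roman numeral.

CII = 102
XVIII = 18
102 × 18 = 1836

MDCCCXXXVI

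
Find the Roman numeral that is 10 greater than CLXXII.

CLXXII = 172
172 + 10 = 182

CLXXXII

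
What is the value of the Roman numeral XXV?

XXV: X=10, X=10, V=5
10 + 10 + 5 = 25

25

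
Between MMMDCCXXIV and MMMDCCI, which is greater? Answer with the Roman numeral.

MMMDCCXXIV = 3724
MMMDCCI = 3701
3724 is larger

MMMDCCXXIV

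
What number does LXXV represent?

LXXV: L=50, X=10, X=10, V=5
50 + 10 + 10 + 5 = 75

75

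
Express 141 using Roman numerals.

Convert 141 to Roman numerals:
  141 contains 1×100 (C)
  41 contains 1×40 (XL)
  1 contains 1×1 (I)

CXLI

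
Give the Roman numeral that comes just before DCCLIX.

DCCLIX = 759; previous is 758

DCCLVIII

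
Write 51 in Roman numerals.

Convert 51 to Roman numerals:
  51 contains 1×50 (L)
  1 contains 1×1 (I)

LI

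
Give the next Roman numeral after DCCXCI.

DCCXCI = 791; next is 792

DCCXCII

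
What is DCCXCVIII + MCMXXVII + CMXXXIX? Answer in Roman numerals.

DCCXCVIII = 798, MCMXXVII = 1927, CMXXXIX = 939
798 + 1927 = 2725
2725 + 939 = 3664

MMMDCLXIV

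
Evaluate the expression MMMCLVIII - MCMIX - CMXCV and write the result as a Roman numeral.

MMMCLVIII = 3158, MCMIX = 1909, CMXCV = 995
3158 - 1909 = 1249
1249 - 995 = 254

CCLIV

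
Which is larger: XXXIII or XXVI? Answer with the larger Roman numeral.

XXXIII = 33
XXVI = 26
33 is larger

XXXIII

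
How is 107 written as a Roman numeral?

Convert 107 to Roman numerals:
  107 contains 1×100 (C)
  7 contains 1×5 (V)
  2 contains 2×1 (II)

CVII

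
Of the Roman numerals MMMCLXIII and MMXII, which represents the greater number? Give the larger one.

MMMCLXIII = 3163
MMXII = 2012
3163 is larger

MMMCLXIII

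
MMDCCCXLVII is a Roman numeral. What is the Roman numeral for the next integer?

MMDCCCXLVII = 2847, so the next integer is 2847 + 1 = 2848

MMDCCCXLVIII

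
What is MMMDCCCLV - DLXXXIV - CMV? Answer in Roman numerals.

MMMDCCCLV = 3855, DLXXXIV = 584, CMV = 905
3855 - 584 = 3271
3271 - 905 = 2366

MMCCCLXVI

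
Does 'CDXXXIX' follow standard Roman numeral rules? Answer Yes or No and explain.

'CDXXXIX': Check the rules: uses only the symbols I, V, X, L, C, D, M; no symbol is repeated more than three times in a row; V, L and D each appear at most once; the only places a smaller symbol precedes a larger one are the allowed subtractive pairs CD, IX, the symbol right after such a pair (if any) is smaller than the pair's first symbol, and otherwise the values never increase from left to right. Value: CD (400) + X (10) + X (10) + X (10) + IX (9) = 439. So it is a valid standard Roman numeral.

Yes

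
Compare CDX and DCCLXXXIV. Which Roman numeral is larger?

CDX = 410
DCCLXXXIV = 784
784 is larger

DCCLXXXIV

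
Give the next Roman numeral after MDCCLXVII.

MDCCLXVII = 1767; next is 1768

MDCCLXVIII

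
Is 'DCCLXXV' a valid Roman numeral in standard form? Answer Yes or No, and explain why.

'DCCLXXV': Check the rules: uses only the symbols I, V, X, L, C, D, M; no symbol is repeated more than three times in a row; V, L and D each appear at most once; no smaller symbol precedes a larger one (values never increase from left to right). Value: D (500) + C (100) + C (100) + L (50) + X (10) + X (10) + V (5) = 775. So it is a valid standard Roman numeral.

Yes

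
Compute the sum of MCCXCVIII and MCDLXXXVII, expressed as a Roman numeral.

MCCXCVIII = 1298
MCDLXXXVII = 1487
1298 + 1487 = 2785

MMDCCLXXXV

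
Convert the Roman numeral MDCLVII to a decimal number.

MDCLVII: M=1000, D=500, C=100, L=50, V=5, I=1, I=1
1000 + 500 + 100 + 50 + 5 + 1 + 1 = 1657

1657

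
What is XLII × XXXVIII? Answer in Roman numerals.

XLII = 42
XXXVIII = 38
42 × 38 = 1596

MDXCVI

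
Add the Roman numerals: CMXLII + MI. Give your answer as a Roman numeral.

CMXLII = 942
MI = 1001
942 + 1001 = 1943

MCMXLIII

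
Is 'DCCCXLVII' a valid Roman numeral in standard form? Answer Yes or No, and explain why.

'DCCCXLVII': Check the rules: uses only the symbols I, V, X, L, C, D, M; no symbol is repeated more than three times in a row; V, L and D each appear at most once; the only place a smaller symbol precedes a larger one is the allowed subtractive pair XL, the symbol right after such a pair (if any) is smaller than the pair's first symbol, and otherwise the values never increase from left to right. Value: D (500) + C (100) + C (100) + C (100) + XL (40) + V (5) + I (1) + I (1) = 847. So it is a valid standard Roman numeral.

Yes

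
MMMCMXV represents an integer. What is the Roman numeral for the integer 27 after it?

MMMCMXV = 3915
3915 + 27 = 3942

MMMCMXLII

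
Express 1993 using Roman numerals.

Convert 1993 to Roman numerals:
  1993 contains 1×1000 (M)
  993 contains 1×900 (CM)
  93 contains 1×90 (XC)
  3 contains 3×1 (III)

MCMXCIII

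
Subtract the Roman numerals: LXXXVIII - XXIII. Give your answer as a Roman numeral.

LXXXVIII = 88
XXIII = 23
88 - 23 = 65

LXV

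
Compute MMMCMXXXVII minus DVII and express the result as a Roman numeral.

MMMCMXXXVII = 3937
DVII = 507
3937 - 507 = 3430

MMMCDXXX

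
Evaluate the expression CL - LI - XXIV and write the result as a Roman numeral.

CL = 150, LI = 51, XXIV = 24
150 - 51 = 99
99 - 24 = 75

LXXV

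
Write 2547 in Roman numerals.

Convert 2547 to Roman numerals:
  2547 contains 2×1000 (MM)
  547 contains 1×500 (D)
  47 contains 1×40 (XL)
  7 contains 1×5 (V)
  2 contains 2×1 (II)

MMDXLVII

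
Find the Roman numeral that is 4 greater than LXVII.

LXVII = 67
67 + 4 = 71

LXXI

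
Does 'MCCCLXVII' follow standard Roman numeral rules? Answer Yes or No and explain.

'MCCCLXVII': Check the rules: uses only the symbols I, V, X, L, C, D, M; no symbol is repeated more than three times in a row; V, L and D each appear at most once; no smaller symbol precedes a larger one (values never increase from left to right). Value: M (1000) + C (100) + C (100) + C (100) + L (50) + X (10) + V (5) + I (1) + I (1) = 1367. So it is a valid standard Roman numeral.

Yes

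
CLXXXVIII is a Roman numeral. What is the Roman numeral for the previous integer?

CLXXXVIII = 188, so the previous integer is 188 - 1 = 187

CLXXXVII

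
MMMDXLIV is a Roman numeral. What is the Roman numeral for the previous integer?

MMMDXLIV = 3544, so the previous integer is 3544 - 1 = 3543

MMMDXLIII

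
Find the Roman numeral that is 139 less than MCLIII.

MCLIII = 1153
1153 - 139 = 1014

MXIV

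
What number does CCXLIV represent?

CCXLIV: C=100, C=100, XL=40, IV=4
100 + 100 + 40 + 4 = 244

244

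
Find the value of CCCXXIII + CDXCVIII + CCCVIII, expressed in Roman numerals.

CCCXXIII = 323, CDXCVIII = 498, CCCVIII = 308
323 + 498 = 821
821 + 308 = 1129

MCXXIX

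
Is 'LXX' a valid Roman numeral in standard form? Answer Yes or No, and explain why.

'LXX': Check the rules: uses only the symbols I, V, X, L, C, D, M; no symbol is repeated more than three times in a row; V, L and D each appear at most once; no smaller symbol precedes a larger one (values never increase from left to right). Value: L (50) + X (10) + X (10) = 70. So it is a valid standard Roman numeral.

Yes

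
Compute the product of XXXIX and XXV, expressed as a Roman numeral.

XXXIX = 39
XXV = 25
39 × 25 = 975

CMLXXV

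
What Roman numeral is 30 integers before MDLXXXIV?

MDLXXXIV = 1584
1584 - 30 = 1554

MDLIV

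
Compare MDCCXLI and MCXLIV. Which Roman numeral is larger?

MDCCXLI = 1741
MCXLIV = 1144
1741 is larger

MDCCXLI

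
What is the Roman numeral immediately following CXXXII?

CXXXII = 132; next is 133

CXXXIII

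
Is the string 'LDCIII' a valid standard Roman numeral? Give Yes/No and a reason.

'LDCIII': Invalid subtractive combination: LD

No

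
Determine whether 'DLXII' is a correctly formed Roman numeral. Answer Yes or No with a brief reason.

'DLXII': Check the rules: uses only the symbols I, V, X, L, C, D, M; no symbol is repeated more than three times in a row; V, L and D each appear at most once; no smaller symbol precedes a larger one (values never increase from left to right). Value: D (500) + L (50) + X (10) + I (1) + I (1) = 562. So it is a valid standard Roman numeral.

Yes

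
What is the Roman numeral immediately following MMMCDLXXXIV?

MMMCDLXXXIV = 3484; next is 3485

MMMCDLXXXV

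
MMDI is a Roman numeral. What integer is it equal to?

MMDI: M=1000, M=1000, D=500, I=1
1000 + 1000 + 500 + 1 = 2501

2501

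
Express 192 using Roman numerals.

Convert 192 to Roman numerals:
  192 contains 1×100 (C)
  92 contains 1×90 (XC)
  2 contains 2×1 (II)

CXCII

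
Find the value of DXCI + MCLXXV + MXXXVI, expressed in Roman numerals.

DXCI = 591, MCLXXV = 1175, MXXXVI = 1036
591 + 1175 = 1766
1766 + 1036 = 2802

MMDCCCII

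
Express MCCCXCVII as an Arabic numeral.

MCCCXCVII: M=1000, C=100, C=100, C=100, XC=90, V=5, I=1, I=1
1000 + 100 + 100 + 100 + 90 + 5 + 1 + 1 = 1397

1397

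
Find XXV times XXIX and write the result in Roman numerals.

XXV = 25
XXIX = 29
25 × 29 = 725

DCCXXV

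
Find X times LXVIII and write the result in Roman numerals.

X = 10
LXVIII = 68
10 × 68 = 680

DCLXXX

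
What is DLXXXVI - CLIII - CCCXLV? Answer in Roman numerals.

DLXXXVI = 586, CLIII = 153, CCCXLV = 345
586 - 153 = 433
433 - 345 = 88

LXXXVIII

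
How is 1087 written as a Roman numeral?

Convert 1087 to Roman numerals:
  1087 contains 1×1000 (M)
  87 contains 1×50 (L)
  37 contains 3×10 (XXX)
  7 contains 1×5 (V)
  2 contains 2×1 (II)

MLXXXVII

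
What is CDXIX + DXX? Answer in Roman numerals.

CDXIX = 419
DXX = 520
419 + 520 = 939

CMXXXIX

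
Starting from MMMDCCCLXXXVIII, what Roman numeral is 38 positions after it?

MMMDCCCLXXXVIII = 3888
3888 + 38 = 3926

MMMCMXXVI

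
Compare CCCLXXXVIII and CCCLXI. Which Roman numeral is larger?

CCCLXXXVIII = 388
CCCLXI = 361
388 is larger

CCCLXXXVIII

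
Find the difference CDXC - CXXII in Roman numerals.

CDXC = 490
CXXII = 122
490 - 122 = 368

CCCLXVIII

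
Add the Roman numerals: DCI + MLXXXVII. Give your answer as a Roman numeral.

DCI = 601
MLXXXVII = 1087
601 + 1087 = 1688

MDCLXXXVIII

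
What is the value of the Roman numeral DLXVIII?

DLXVIII: D=500, L=50, X=10, V=5, I=1, I=1, I=1
500 + 50 + 10 + 5 + 1 + 1 + 1 = 568

568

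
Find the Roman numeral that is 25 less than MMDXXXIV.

MMDXXXIV = 2534
2534 - 25 = 2509

MMDIX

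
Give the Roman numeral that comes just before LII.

LII = 52; previous is 51

LI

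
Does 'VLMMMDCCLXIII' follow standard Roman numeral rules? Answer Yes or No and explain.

'VLMMMDCCLXIII': L should not appear more than once

No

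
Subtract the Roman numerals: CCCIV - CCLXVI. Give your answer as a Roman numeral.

CCCIV = 304
CCLXVI = 266
304 - 266 = 38

XXXVIII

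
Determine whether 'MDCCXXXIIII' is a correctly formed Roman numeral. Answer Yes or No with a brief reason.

'MDCCXXXIIII': More than 3 consecutive I's

No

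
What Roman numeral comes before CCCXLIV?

CCCXLIV = 344, so the previous integer is 344 - 1 = 343

CCCXLIII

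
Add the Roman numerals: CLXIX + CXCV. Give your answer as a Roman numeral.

CLXIX = 169
CXCV = 195
169 + 195 = 364

CCCLXIV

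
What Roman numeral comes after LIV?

LIV = 54; next is 55

LV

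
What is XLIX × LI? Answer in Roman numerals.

XLIX = 49
LI = 51
49 × 51 = 2499

MMCDXCIX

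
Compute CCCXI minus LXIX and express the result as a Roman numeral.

CCCXI = 311
LXIX = 69
311 - 69 = 242

CCXLII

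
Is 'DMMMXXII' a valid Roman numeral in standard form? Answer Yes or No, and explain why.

'DMMMXXII': Invalid subtractive combination: DM

No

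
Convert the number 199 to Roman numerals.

Convert 199 to Roman numerals:
  199 contains 1×100 (C)
  99 contains 1×90 (XC)
  9 contains 1×9 (IX)

CXCIX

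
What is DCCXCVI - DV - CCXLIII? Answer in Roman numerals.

DCCXCVI = 796, DV = 505, CCXLIII = 243
796 - 505 = 291
291 - 243 = 48

XLVIII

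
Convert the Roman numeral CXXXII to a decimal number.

CXXXII: C=100, X=10, X=10, X=10, I=1, I=1
100 + 10 + 10 + 10 + 1 + 1 = 132

132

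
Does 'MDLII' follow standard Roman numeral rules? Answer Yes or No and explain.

'MDLII': Check the rules: uses only the symbols I, V, X, L, C, D, M; no symbol is repeated more than three times in a row; V, L and D each appear at most once; no smaller symbol precedes a larger one (values never increase from left to right). Value: M (1000) + D (500) + L (50) + I (1) + I (1) = 1552. So it is a valid standard Roman numeral.

Yes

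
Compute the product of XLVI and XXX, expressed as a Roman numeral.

XLVI = 46
XXX = 30
46 × 30 = 1380

MCCCLXXX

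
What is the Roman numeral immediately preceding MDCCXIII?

MDCCXIII = 1713; previous is 1712

MDCCXII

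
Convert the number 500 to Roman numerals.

Convert 500 to Roman numerals:
  500 contains 1×500 (D)

D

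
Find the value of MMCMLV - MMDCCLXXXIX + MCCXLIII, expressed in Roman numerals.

MMCMLV = 2955, MMDCCLXXXIX = 2789, MCCXLIII = 1243
2955 - 2789 = 166
166 + 1243 = 1409

MCDIX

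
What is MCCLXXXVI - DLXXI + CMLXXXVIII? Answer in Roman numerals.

MCCLXXXVI = 1286, DLXXI = 571, CMLXXXVIII = 988
1286 - 571 = 715
715 + 988 = 1703

MDCCIII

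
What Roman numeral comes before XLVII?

XLVII = 47, so the previous integer is 47 - 1 = 46

XLVI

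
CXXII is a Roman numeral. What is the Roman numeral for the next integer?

CXXII = 122, so the next integer is 122 + 1 = 123

CXXIII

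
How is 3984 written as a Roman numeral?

Convert 3984 to Roman numerals:
  3984 contains 3×1000 (MMM)
  984 contains 1×900 (CM)
  84 contains 1×50 (L)
  34 contains 3×10 (XXX)
  4 contains 1×4 (IV)

MMMCMLXXXIV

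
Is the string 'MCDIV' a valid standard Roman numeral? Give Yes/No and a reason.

'MCDIV': Check the rules: uses only the symbols I, V, X, L, C, D, M; no symbol is repeated more than three times in a row; V, L and D each appear at most once; the only places a smaller symbol precedes a larger one are the allowed subtractive pairs CD, IV, the symbol right after such a pair (if any) is smaller than the pair's first symbol, and otherwise the values never increase from left to right. Value: M (1000) + CD (400) + IV (4) = 1404. So it is a valid standard Roman numeral.

Yes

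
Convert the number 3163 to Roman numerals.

Convert 3163 to Roman numerals:
  3163 contains 3×1000 (MMM)
  163 contains 1×100 (C)
  63 contains 1×50 (L)
  13 contains 1×10 (X)
  3 contains 3×1 (III)

MMMCLXIII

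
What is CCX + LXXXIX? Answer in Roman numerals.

CCX = 210
LXXXIX = 89
210 + 89 = 299

CCXCIX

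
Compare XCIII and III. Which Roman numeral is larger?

XCIII = 93
III = 3
93 is larger

XCIII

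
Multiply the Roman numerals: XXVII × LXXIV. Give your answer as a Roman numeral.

XXVII = 27
LXXIV = 74
27 × 74 = 1998

MCMXCVIII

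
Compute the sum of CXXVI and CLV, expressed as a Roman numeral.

CXXVI = 126
CLV = 155
126 + 155 = 281

CCLXXXI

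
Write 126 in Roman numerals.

Convert 126 to Roman numerals:
  126 contains 1×100 (C)
  26 contains 2×10 (XX)
  6 contains 1×5 (V)
  1 contains 1×1 (I)

CXXVI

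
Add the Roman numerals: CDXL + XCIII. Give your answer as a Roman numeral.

CDXL = 440
XCIII = 93
440 + 93 = 533

DXXXIII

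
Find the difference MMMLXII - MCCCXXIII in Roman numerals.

MMMLXII = 3062
MCCCXXIII = 1323
3062 - 1323 = 1739

MDCCXXXIX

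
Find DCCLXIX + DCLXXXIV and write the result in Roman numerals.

DCCLXIX = 769
DCLXXXIV = 684
769 + 684 = 1453

MCDLIII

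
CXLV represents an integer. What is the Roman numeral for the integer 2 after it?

CXLV = 145
145 + 2 = 147

CXLVII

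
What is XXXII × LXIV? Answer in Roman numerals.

XXXII = 32
LXIV = 64
32 × 64 = 2048

MMXLVIII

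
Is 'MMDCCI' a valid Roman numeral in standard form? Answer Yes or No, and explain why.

'MMDCCI': Check the rules: uses only the symbols I, V, X, L, C, D, M; no symbol is repeated more than three times in a row; V, L and D each appear at most once; no smaller symbol precedes a larger one (values never increase from left to right). Value: M (1000) + M (1000) + D (500) + C (100) + C (100) + I (1) = 2701. So it is a valid standard Roman numeral.

Yes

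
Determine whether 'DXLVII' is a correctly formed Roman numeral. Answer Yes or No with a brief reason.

'DXLVII': Check the rules: uses only the symbols I, V, X, L, C, D, M; no symbol is repeated more than three times in a row; V, L and D each appear at most once; the only place a smaller symbol precedes a larger one is the allowed subtractive pair XL, the symbol right after such a pair (if any) is smaller than the pair's first symbol, and otherwise the values never increase from left to right. Value: D (500) + XL (40) + V (5) + I (1) + I (1) = 547. So it is a valid standard Roman numeral.

Yes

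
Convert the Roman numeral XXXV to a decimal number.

XXXV: X=10, X=10, X=10, V=5
10 + 10 + 10 + 5 = 35

35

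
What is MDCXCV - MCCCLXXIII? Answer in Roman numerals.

MDCXCV = 1695
MCCCLXXIII = 1373
1695 - 1373 = 322

CCCXXII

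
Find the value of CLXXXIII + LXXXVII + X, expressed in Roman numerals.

CLXXXIII = 183, LXXXVII = 87, X = 10
183 + 87 = 270
270 + 10 = 280

CCLXXX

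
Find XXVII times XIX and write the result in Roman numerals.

XXVII = 27
XIX = 19
27 × 19 = 513

DXIII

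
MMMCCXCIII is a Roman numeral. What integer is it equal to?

MMMCCXCIII: M=1000, M=1000, M=1000, C=100, C=100, XC=90, I=1, I=1, I=1
1000 + 1000 + 1000 + 100 + 100 + 90 + 1 + 1 + 1 = 3293

3293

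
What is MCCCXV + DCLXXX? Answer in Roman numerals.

MCCCXV = 1315
DCLXXX = 680
1315 + 680 = 1995

MCMXCV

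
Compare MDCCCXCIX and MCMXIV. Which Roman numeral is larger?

MDCCCXCIX = 1899
MCMXIV = 1914
1914 is larger

MCMXIV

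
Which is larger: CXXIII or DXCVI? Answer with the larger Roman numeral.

CXXIII = 123
DXCVI = 596
596 is larger

DXCVI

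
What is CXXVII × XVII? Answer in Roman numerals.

CXXVII = 127
XVII = 17
127 × 17 = 2159

MMCLIX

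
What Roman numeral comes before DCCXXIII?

DCCXXIII = 723, so the previous integer is 723 - 1 = 722

DCCXXII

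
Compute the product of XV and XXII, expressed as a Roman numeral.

XV = 15
XXII = 22
15 × 22 = 330

CCCXXX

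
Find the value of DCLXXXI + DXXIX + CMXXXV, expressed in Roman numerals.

DCLXXXI = 681, DXXIX = 529, CMXXXV = 935
681 + 529 = 1210
1210 + 935 = 2145

MMCXLV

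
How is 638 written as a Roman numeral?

Convert 638 to Roman numerals:
  638 contains 1×500 (D)
  138 contains 1×100 (C)
  38 contains 3×10 (XXX)
  8 contains 1×5 (V)
  3 contains 3×1 (III)

DCXXXVIII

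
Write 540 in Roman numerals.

Convert 540 to Roman numerals:
  540 contains 1×500 (D)
  40 contains 1×40 (XL)

DXL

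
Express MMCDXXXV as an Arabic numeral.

MMCDXXXV: M=1000, M=1000, CD=400, X=10, X=10, X=10, V=5
1000 + 1000 + 400 + 10 + 10 + 10 + 5 = 2435

2435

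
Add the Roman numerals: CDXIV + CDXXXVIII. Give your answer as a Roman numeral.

CDXIV = 414
CDXXXVIII = 438
414 + 438 = 852

DCCCLII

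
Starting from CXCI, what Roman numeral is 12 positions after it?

CXCI = 191
191 + 12 = 203

CCIII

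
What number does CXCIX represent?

CXCIX: C=100, XC=90, IX=9
100 + 90 + 9 = 199

199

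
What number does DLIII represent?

DLIII: D=500, L=50, I=1, I=1, I=1
500 + 50 + 1 + 1 + 1 = 553

553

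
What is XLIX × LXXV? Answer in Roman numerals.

XLIX = 49
LXXV = 75
49 × 75 = 3675

MMMDCLXXV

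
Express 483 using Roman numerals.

Convert 483 to Roman numerals:
  483 contains 1×400 (CD)
  83 contains 1×50 (L)
  33 contains 3×10 (XXX)
  3 contains 3×1 (III)

CDLXXXIII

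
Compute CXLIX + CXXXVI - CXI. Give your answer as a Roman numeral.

CXLIX = 149, CXXXVI = 136, CXI = 111
149 + 136 = 285
285 - 111 = 174

CLXXIV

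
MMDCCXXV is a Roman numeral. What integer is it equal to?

MMDCCXXV: M=1000, M=1000, D=500, C=100, C=100, X=10, X=10, V=5
1000 + 1000 + 500 + 100 + 100 + 10 + 10 + 5 = 2725

2725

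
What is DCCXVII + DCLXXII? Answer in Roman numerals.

DCCXVII = 717
DCLXXII = 672
717 + 672 = 1389

MCCCLXXXIX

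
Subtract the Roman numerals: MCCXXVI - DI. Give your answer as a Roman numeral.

MCCXXVI = 1226
DI = 501
1226 - 501 = 725

DCCXXV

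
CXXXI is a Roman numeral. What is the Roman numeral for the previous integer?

CXXXI = 131; previous is 130

CXXX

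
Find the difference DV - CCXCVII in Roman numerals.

DV = 505
CCXCVII = 297
505 - 297 = 208

CCVIII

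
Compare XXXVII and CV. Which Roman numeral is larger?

XXXVII = 37
CV = 105
105 is larger

CV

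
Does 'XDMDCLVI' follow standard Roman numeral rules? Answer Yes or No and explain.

'XDMDCLVI': D should not appear more than once

No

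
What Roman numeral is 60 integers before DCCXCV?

DCCXCV = 795
795 - 60 = 735

DCCXXXV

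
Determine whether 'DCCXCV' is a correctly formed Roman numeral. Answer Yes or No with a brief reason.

'DCCXCV': Check the rules: uses only the symbols I, V, X, L, C, D, M; no symbol is repeated more than three times in a row; V, L and D each appear at most once; the only place a smaller symbol precedes a larger one is the allowed subtractive pair XC, the symbol right after such a pair (if any) is smaller than the pair's first symbol, and otherwise the values never increase from left to right. Value: D (500) + C (100) + C (100) + XC (90) + V (5) = 795. So it is a valid standard Roman numeral.

Yes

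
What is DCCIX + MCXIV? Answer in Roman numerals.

DCCIX = 709
MCXIV = 1114
709 + 1114 = 1823

MDCCCXXIII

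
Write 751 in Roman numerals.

Convert 751 to Roman numerals:
  751 contains 1×500 (D)
  251 contains 2×100 (CC)
  51 contains 1×50 (L)
  1 contains 1×1 (I)

DCCLI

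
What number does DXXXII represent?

DXXXII: D=500, X=10, X=10, X=10, I=1, I=1
500 + 10 + 10 + 10 + 1 + 1 = 532

532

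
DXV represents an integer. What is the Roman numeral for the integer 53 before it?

DXV = 515
515 - 53 = 462

CDLXII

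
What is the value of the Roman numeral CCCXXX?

CCCXXX: C=100, C=100, C=100, X=10, X=10, X=10
100 + 100 + 100 + 10 + 10 + 10 = 330

330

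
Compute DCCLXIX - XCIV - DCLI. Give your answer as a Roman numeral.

DCCLXIX = 769, XCIV = 94, DCLI = 651
769 - 94 = 675
675 - 651 = 24

XXIV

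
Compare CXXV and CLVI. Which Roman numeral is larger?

CXXV = 125
CLVI = 156
156 is larger

CLVI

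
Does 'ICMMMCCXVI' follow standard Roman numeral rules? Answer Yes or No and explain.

'ICMMMCCXVI': Invalid subtractive combination: IC

No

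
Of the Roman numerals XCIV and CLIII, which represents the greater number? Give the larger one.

XCIV = 94
CLIII = 153
153 is larger

CLIII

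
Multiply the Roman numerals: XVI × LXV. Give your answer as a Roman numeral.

XVI = 16
LXV = 65
16 × 65 = 1040

MXL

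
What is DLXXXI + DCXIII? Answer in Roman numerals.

DLXXXI = 581
DCXIII = 613
581 + 613 = 1194

MCXCIV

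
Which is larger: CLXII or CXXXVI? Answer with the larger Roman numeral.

CLXII = 162
CXXXVI = 136
162 is larger

CLXII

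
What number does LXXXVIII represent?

LXXXVIII: L=50, X=10, X=10, X=10, V=5, I=1, I=1, I=1
50 + 10 + 10 + 10 + 5 + 1 + 1 + 1 = 88

88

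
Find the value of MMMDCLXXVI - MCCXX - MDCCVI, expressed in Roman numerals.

MMMDCLXXVI = 3676, MCCXX = 1220, MDCCVI = 1706
3676 - 1220 = 2456
2456 - 1706 = 750

DCCL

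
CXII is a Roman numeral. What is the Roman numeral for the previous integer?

CXII = 112, so the previous integer is 112 - 1 = 111

CXI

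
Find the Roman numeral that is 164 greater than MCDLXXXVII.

MCDLXXXVII = 1487
1487 + 164 = 1651

MDCLI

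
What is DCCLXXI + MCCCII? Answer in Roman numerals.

DCCLXXI = 771
MCCCII = 1302
771 + 1302 = 2073

MMLXXIII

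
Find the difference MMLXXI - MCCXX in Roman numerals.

MMLXXI = 2071
MCCXX = 1220
2071 - 1220 = 851

DCCCLI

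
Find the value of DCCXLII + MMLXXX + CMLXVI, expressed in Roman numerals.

DCCXLII = 742, MMLXXX = 2080, CMLXVI = 966
742 + 2080 = 2822
2822 + 966 = 3788

MMMDCCLXXXVIII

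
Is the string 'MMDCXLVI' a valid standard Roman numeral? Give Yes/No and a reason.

'MMDCXLVI': Check the rules: uses only the symbols I, V, X, L, C, D, M; no symbol is repeated more than three times in a row; V, L and D each appear at most once; the only place a smaller symbol precedes a larger one is the allowed subtractive pair XL, the symbol right after such a pair (if any) is smaller than the pair's first symbol, and otherwise the values never increase from left to right. Value: M (1000) + M (1000) + D (500) + C (100) + XL (40) + V (5) + I (1) = 2646. So it is a valid standard Roman numeral.

Yes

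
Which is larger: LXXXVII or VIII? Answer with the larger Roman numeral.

LXXXVII = 87
VIII = 8
87 is larger

LXXXVII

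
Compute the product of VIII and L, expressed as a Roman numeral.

VIII = 8
L = 50
8 × 50 = 400

CD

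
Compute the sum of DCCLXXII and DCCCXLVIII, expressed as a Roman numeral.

DCCLXXII = 772
DCCCXLVIII = 848
772 + 848 = 1620

MDCXX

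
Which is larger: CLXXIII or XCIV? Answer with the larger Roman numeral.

CLXXIII = 173
XCIV = 94
173 is larger

CLXXIII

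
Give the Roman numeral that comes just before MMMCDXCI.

MMMCDXCI = 3491, so the previous integer is 3491 - 1 = 3490

MMMCDXC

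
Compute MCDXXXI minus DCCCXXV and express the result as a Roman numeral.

MCDXXXI = 1431
DCCCXXV = 825
1431 - 825 = 606

DCVI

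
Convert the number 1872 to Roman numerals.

Convert 1872 to Roman numerals:
  1872 contains 1×1000 (M)
  872 contains 1×500 (D)
  372 contains 3×100 (CCC)
  72 contains 1×50 (L)
  22 contains 2×10 (XX)
  2 contains 2×1 (II)

MDCCCLXXII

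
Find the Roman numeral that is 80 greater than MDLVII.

MDLVII = 1557
1557 + 80 = 1637

MDCXXXVII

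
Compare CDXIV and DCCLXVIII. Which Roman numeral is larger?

CDXIV = 414
DCCLXVIII = 768
768 is larger

DCCLXVIII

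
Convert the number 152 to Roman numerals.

Convert 152 to Roman numerals:
  152 contains 1×100 (C)
  52 contains 1×50 (L)
  2 contains 2×1 (II)

CLII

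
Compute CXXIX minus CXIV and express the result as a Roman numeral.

CXXIX = 129
CXIV = 114
129 - 114 = 15

XV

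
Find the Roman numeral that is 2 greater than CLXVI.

CLXVI = 166
166 + 2 = 168

CLXVIII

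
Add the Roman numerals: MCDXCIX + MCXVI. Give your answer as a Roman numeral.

MCDXCIX = 1499
MCXVI = 1116
1499 + 1116 = 2615

MMDCXV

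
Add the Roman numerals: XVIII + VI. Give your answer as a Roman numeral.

XVIII = 18
VI = 6
18 + 6 = 24

XXIV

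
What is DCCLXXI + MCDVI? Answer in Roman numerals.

DCCLXXI = 771
MCDVI = 1406
771 + 1406 = 2177

MMCLXXVII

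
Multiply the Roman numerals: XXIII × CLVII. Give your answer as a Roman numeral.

XXIII = 23
CLVII = 157
23 × 157 = 3611

MMMDCXI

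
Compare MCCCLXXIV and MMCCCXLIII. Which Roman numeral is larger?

MCCCLXXIV = 1374
MMCCCXLIII = 2343
2343 is larger

MMCCCXLIII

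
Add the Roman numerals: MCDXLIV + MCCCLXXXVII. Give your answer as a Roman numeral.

MCDXLIV = 1444
MCCCLXXXVII = 1387
1444 + 1387 = 2831

MMDCCCXXXI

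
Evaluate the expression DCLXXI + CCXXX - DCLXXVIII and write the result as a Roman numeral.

DCLXXI = 671, CCXXX = 230, DCLXXVIII = 678
671 + 230 = 901
901 - 678 = 223

CCXXIII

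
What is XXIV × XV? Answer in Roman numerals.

XXIV = 24
XV = 15
24 × 15 = 360

CCCLX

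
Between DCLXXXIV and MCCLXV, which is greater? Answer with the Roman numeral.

DCLXXXIV = 684
MCCLXV = 1265
1265 is larger

MCCLXV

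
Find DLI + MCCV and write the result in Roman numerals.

DLI = 551
MCCV = 1205
551 + 1205 = 1756

MDCCLVI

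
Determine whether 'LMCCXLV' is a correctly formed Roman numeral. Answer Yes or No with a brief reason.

'LMCCXLV': L should not appear more than once

No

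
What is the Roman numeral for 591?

Convert 591 to Roman numerals:
  591 contains 1×500 (D)
  91 contains 1×90 (XC)
  1 contains 1×1 (I)

DXCI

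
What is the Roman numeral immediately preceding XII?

XII = 12, so the previous integer is 12 - 1 = 11

XI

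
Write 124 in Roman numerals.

Convert 124 to Roman numerals:
  124 contains 1×100 (C)
  24 contains 2×10 (XX)
  4 contains 1×4 (IV)

CXXIV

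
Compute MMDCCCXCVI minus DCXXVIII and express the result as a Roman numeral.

MMDCCCXCVI = 2896
DCXXVIII = 628
2896 - 628 = 2268

MMCCLXVIII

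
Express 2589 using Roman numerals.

Convert 2589 to Roman numerals:
  2589 contains 2×1000 (MM)
  589 contains 1×500 (D)
  89 contains 1×50 (L)
  39 contains 3×10 (XXX)
  9 contains 1×9 (IX)

MMDLXXXIX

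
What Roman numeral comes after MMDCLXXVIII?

MMDCLXXVIII = 2678, so the next integer is 2678 + 1 = 2679

MMDCLXXIX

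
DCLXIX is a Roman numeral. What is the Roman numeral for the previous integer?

DCLXIX = 669; previous is 668

DCLXVIII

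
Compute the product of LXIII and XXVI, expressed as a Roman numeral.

LXIII = 63
XXVI = 26
63 × 26 = 1638

MDCXXXVIII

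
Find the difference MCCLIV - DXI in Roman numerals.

MCCLIV = 1254
DXI = 511
1254 - 511 = 743

DCCXLIII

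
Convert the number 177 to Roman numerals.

Convert 177 to Roman numerals:
  177 contains 1×100 (C)
  77 contains 1×50 (L)
  27 contains 2×10 (XX)
  7 contains 1×5 (V)
  2 contains 2×1 (II)

CLXXVII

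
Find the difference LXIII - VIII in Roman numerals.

LXIII = 63
VIII = 8
63 - 8 = 55

LV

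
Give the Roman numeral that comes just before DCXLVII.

DCXLVII = 647, so the previous integer is 647 - 1 = 646

DCXLVI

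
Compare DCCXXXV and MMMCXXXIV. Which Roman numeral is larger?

DCCXXXV = 735
MMMCXXXIV = 3134
3134 is larger

MMMCXXXIV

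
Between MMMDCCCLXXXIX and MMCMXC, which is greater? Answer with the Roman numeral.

MMMDCCCLXXXIX = 3889
MMCMXC = 2990
3889 is larger

MMMDCCCLXXXIX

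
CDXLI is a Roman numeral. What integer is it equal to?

CDXLI: CD=400, XL=40, I=1
400 + 40 + 1 = 441

441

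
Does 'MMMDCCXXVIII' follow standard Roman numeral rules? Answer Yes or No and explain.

'MMMDCCXXVIII': Check the rules: uses only the symbols I, V, X, L, C, D, M; no symbol is repeated more than three times in a row; V, L and D each appear at most once; no smaller symbol precedes a larger one (values never increase from left to right). Value: M (1000) + M (1000) + M (1000) + D (500) + C (100) + C (100) + X (10) + X (10) + V (5) + I (1) + I (1) + I (1) = 3728. So it is a valid standard Roman numeral.

Yes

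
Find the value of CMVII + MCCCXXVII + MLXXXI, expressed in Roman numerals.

CMVII = 907, MCCCXXVII = 1327, MLXXXI = 1081
907 + 1327 = 2234
2234 + 1081 = 3315

MMMCCCXV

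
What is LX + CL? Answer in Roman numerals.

LX = 60
CL = 150
60 + 150 = 210

CCX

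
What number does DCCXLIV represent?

DCCXLIV: D=500, C=100, C=100, XL=40, IV=4
500 + 100 + 100 + 40 + 4 = 744

744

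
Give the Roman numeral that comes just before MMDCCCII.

MMDCCCII = 2802, so the previous integer is 2802 - 1 = 2801

MMDCCCI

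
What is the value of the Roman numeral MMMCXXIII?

MMMCXXIII: M=1000, M=1000, M=1000, C=100, X=10, X=10, I=1, I=1, I=1
1000 + 1000 + 1000 + 100 + 10 + 10 + 1 + 1 + 1 = 3123

3123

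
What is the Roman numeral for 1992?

Convert 1992 to Roman numerals:
  1992 contains 1×1000 (M)
  992 contains 1×900 (CM)
  92 contains 1×90 (XC)
  2 contains 2×1 (II)

MCMXCII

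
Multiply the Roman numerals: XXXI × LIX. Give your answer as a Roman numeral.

XXXI = 31
LIX = 59
31 × 59 = 1829

MDCCCXXIX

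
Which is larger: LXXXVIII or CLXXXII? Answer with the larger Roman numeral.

LXXXVIII = 88
CLXXXII = 182
182 is larger

CLXXXII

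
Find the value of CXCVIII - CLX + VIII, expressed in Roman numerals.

CXCVIII = 198, CLX = 160, VIII = 8
198 - 160 = 38
38 + 8 = 46

XLVI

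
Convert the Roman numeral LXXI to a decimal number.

LXXI: L=50, X=10, X=10, I=1
50 + 10 + 10 + 1 = 71

71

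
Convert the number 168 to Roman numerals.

Convert 168 to Roman numerals:
  168 contains 1×100 (C)
  68 contains 1×50 (L)
  18 contains 1×10 (X)
  8 contains 1×5 (V)
  3 contains 3×1 (III)

CLXVIII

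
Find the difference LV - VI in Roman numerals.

LV = 55
VI = 6
55 - 6 = 49

XLIX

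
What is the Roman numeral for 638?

Convert 638 to Roman numerals:
  638 contains 1×500 (D)
  138 contains 1×100 (C)
  38 contains 3×10 (XXX)
  8 contains 1×5 (V)
  3 contains 3×1 (III)

DCXXXVIII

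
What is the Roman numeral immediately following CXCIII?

CXCIII = 193; next is 194

CXCIV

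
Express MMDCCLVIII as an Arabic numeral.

MMDCCLVIII: M=1000, M=1000, D=500, C=100, C=100, L=50, V=5, I=1, I=1, I=1
1000 + 1000 + 500 + 100 + 100 + 50 + 5 + 1 + 1 + 1 = 2758

2758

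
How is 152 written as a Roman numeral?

Convert 152 to Roman numerals:
  152 contains 1×100 (C)
  52 contains 1×50 (L)
  2 contains 2×1 (II)

CLII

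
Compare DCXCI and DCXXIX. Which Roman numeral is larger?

DCXCI = 691
DCXXIX = 629
691 is larger

DCXCI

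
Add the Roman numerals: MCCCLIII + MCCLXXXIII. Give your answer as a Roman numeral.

MCCCLIII = 1353
MCCLXXXIII = 1283
1353 + 1283 = 2636

MMDCXXXVI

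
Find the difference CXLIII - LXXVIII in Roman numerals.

CXLIII = 143
LXXVIII = 78
143 - 78 = 65

LXV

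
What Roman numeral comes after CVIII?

CVIII = 108; next is 109

CIX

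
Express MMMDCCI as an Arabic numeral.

MMMDCCI: M=1000, M=1000, M=1000, D=500, C=100, C=100, I=1
1000 + 1000 + 1000 + 500 + 100 + 100 + 1 = 3701

3701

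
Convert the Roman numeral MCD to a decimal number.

MCD: M=1000, CD=400
1000 + 400 = 1400

1400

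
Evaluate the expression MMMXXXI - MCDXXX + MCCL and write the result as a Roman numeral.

MMMXXXI = 3031, MCDXXX = 1430, MCCL = 1250
3031 - 1430 = 1601
1601 + 1250 = 2851

MMDCCCLI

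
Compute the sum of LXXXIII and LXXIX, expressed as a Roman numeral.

LXXXIII = 83
LXXIX = 79
83 + 79 = 162

CLXII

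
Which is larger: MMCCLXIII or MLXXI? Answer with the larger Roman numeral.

MMCCLXIII = 2263
MLXXI = 1071
2263 is larger

MMCCLXIII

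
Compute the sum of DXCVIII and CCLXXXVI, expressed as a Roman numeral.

DXCVIII = 598
CCLXXXVI = 286
598 + 286 = 884

DCCCLXXXIV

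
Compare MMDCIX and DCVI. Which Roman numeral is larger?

MMDCIX = 2609
DCVI = 606
2609 is larger

MMDCIX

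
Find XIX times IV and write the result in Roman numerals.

XIX = 19
IV = 4
19 × 4 = 76

LXXVI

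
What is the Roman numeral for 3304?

Convert 3304 to Roman numerals:
  3304 contains 3×1000 (MMM)
  304 contains 3×100 (CCC)
  4 contains 1×4 (IV)

MMMCCCIV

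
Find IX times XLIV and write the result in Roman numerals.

IX = 9
XLIV = 44
9 × 44 = 396

CCCXCVI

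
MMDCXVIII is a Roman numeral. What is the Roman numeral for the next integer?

MMDCXVIII = 2618, so the next integer is 2618 + 1 = 2619

MMDCXIX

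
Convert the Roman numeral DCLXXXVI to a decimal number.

DCLXXXVI: D=500, C=100, L=50, X=10, X=10, X=10, V=5, I=1
500 + 100 + 50 + 10 + 10 + 10 + 5 + 1 = 686

686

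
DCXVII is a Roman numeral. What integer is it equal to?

DCXVII: D=500, C=100, X=10, V=5, I=1, I=1
500 + 100 + 10 + 5 + 1 + 1 = 617

617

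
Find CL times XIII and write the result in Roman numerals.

CL = 150
XIII = 13
150 × 13 = 1950

MCML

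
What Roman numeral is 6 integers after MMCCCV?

MMCCCV = 2305
2305 + 6 = 2311

MMCCCXI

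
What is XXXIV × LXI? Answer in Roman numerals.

XXXIV = 34
LXI = 61
34 × 61 = 2074

MMLXXIV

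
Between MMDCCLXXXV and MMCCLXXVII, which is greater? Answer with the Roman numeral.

MMDCCLXXXV = 2785
MMCCLXXVII = 2277
2785 is larger

MMDCCLXXXV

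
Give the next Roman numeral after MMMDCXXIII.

MMMDCXXIII = 3623, so the next integer is 3623 + 1 = 3624

MMMDCXXIV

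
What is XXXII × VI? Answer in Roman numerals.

XXXII = 32
VI = 6
32 × 6 = 192

CXCII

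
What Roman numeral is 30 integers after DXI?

DXI = 511
511 + 30 = 541

DXLI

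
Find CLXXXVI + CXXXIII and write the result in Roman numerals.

CLXXXVI = 186
CXXXIII = 133
186 + 133 = 319

CCCXIX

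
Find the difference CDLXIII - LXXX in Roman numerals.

CDLXIII = 463
LXXX = 80
463 - 80 = 383

CCCLXXXIII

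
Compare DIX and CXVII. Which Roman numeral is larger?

DIX = 509
CXVII = 117
509 is larger

DIX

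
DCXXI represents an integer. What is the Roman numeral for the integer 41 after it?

DCXXI = 621
621 + 41 = 662

DCLXII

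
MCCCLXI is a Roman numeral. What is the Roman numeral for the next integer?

MCCCLXI = 1361; next is 1362

MCCCLXII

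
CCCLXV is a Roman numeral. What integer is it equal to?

CCCLXV: C=100, C=100, C=100, L=50, X=10, V=5
100 + 100 + 100 + 50 + 10 + 5 = 365

365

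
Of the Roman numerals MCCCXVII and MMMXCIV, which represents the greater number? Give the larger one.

MCCCXVII = 1317
MMMXCIV = 3094
3094 is larger

MMMXCIV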